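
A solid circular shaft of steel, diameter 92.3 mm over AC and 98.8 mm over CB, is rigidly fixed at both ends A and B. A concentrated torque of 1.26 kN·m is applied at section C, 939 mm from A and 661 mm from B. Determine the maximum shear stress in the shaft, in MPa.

Compatibility: T_A·a/J_AC = T_B·b/J_CB with T_A + T_B = T₀.
J_AC = 7.13×10^-6 m⁴, J_CB = 9.35×10^-6 m⁴, so T_A = T₀·(J_AC/a)/((J_AC/a)+(J_CB/b)) = 439.8 N·m, T_B = 820.2 N·m.
τ in each portion: τ_AC = 2.85×10^6 Pa, τ_CB = 4.33×10^6 Pa; maximum is in CB.
τ_max = T_CB·r/J = 820.2·0.0494/9.35×10^-6 = 4.331×10^6 Pa.

4.33 MPa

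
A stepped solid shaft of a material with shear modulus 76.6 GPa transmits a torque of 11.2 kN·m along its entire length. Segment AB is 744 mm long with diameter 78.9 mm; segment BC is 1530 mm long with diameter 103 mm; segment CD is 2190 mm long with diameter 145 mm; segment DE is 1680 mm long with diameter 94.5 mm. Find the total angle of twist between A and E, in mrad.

87.6 mrad

J_AB = π(0.0789)⁴/32 = 3.80×10^-6 m⁴; J_BC = π(0.103)⁴/32 = 1.10×10^-5 m⁴; J_CD = π(0.145)⁴/32 = 4.34×10^-5 m⁴; J_DE = π(0.0945)⁴/32 = 7.83×10^-6 m⁴.
θ = (T/G)·Σ L_i/J_i = (11200/76.6×10⁹)·(0.744/3.80×10^-6 + 1.53/1.10×10^-5 + 2.19/4.34×10^-5 + 1.68/7.83×10^-6) = 0.08759 rad.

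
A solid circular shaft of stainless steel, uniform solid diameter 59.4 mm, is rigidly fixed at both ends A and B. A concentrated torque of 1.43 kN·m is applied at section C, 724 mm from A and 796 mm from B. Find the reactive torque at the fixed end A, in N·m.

With uniform GJ and both ends fixed, compatibility θ_AC = θ_CB gives T_A·a = T_B·b, together with T_A + T_B = T₀.
T_A = T₀·b/(a+b) = 1430·796/1520 = 748.9 N·m; T_B = 681.1 N·m.

749 N·m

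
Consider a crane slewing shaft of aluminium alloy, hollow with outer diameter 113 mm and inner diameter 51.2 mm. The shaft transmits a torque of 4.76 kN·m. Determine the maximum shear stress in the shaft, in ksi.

2.54 ksi

J = π(d_o⁴ − d_i⁴)/32 = π(0.113⁴ − 0.0512⁴)/32 = 1.533×10^-5 m⁴.
τ_max = T·r/J = 4760 × 0.0565 / 1.533×10^-5 = 1.754×10^7 Pa.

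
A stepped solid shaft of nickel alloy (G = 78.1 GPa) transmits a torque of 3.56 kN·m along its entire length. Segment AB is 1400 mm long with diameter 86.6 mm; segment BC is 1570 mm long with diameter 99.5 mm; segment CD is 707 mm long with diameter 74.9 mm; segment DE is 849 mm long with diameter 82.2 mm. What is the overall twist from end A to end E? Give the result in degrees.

2.18°

J_AB = π(0.0866)⁴/32 = 5.52×10^-6 m⁴; J_BC = π(0.0995)⁴/32 = 9.62×10^-6 m⁴; J_CD = π(0.0749)⁴/32 = 3.09×10^-6 m⁴; J_DE = π(0.0822)⁴/32 = 4.48×10^-6 m⁴.
θ = (T/G)·Σ L_i/J_i = (3560/78.1×10⁹)·(1.40/5.52×10^-6 + 1.57/9.62×10^-6 + 0.707/3.09×10^-6 + 0.849/4.48×10^-6) = 0.03806 rad.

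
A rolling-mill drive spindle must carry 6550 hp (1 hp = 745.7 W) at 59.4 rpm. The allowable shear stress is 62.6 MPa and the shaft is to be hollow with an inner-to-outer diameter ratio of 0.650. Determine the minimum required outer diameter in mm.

ω = 2π·59.4/60 = 6.220 rad/s, so T = P/ω = 6550×745.7 / 6.220 = 785200 N·m.
For a hollow shaft with d_i/d_o = 0.650: τ_max = 16T/(π d_o³ (1−k⁴)), so d_o = [16T/(π τ_allow (1−k⁴))]^(1/3) = [16·785200/(π·6.26×10^7·0.8215)]^(1/3) = 0.4268 m.

427 mm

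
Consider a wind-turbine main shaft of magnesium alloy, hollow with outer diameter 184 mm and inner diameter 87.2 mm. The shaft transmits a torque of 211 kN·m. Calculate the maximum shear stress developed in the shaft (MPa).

J = π(d_o⁴ − d_i⁴)/32 = π(0.184⁴ − 0.0872⁴)/32 = 1.069×10^-4 m⁴.
τ_max = T·r/J = 211000 × 0.0920 / 1.069×10^-4 = 1.817×10^8 Pa.

182 MPa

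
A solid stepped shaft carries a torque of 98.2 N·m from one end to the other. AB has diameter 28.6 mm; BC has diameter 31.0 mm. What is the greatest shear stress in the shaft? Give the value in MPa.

21.4 MPa

Under the same torque, τ_max = 16T/(πd³) is largest where d is smallest — segment AB (d = 28.6 mm).
τ_max = 16·98.20/(π·(0.0286)³) = 2.138×10^7 Pa.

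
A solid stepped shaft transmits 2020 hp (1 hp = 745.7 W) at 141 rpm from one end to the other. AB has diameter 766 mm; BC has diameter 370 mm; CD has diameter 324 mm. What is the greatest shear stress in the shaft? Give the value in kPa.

15300 kPa

ω = 2π·141/60 = 14.77 rad/s, so T = P/ω = 2020×745.7 / 14.77 = 102000 N·m.
Under the same torque, τ_max = 16T/(πd³) is largest where d is smallest — segment CD (d = 324 mm).
τ_max = 16·102000/(π·(0.324)³) = 1.528×10^7 Pa.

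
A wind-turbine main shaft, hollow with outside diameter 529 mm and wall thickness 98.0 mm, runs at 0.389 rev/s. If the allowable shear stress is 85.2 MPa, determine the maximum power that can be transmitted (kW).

J = π(d_o⁴ − d_i⁴)/32 = π(0.529⁴ − 0.333⁴)/32 = 6.481×10^-3 m⁴.
T_max = τ_allow·J/r = 8.52×10^7 × 6.481×10^-3 / 0.265 = 2.088e6 N·m.
ω = 2π·0.389 = 2.444 rad/s, so P_max = T_max·ω = 5.103×10^6 W.

5100 kW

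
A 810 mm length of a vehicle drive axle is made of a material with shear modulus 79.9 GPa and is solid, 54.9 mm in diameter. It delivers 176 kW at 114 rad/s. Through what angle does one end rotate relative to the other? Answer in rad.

ω = 114 rad/s, so T = P/ω = 176×10³ / 114.0 = 1544 N·m.
J = πd⁴/32 = π(0.0549)⁴/32 = 8.918×10^-7 m⁴.
θ = T·L/(G·J) = 1544 × 0.810 / (79.9×10⁹ × 8.918×10^-7) = 0.01755 rad.

0.0175 rad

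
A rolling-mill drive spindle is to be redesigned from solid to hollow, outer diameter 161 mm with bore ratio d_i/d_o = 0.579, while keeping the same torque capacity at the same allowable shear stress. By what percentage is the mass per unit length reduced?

28.0 %

Equal τ_max and T ⇒ the solid shaft needs d_s³ = d_o³(1−k⁴), so d_s = 161·(1−0.579⁴)^(1/3) = 154.7 mm.
Area ratio A_h/A_s = d_o²(1−k²)/d_s² = (1−k²)/(1−k⁴)^(2/3) = 0.7197.
Mass saving = 1 − 0.7197 = 28.0 %.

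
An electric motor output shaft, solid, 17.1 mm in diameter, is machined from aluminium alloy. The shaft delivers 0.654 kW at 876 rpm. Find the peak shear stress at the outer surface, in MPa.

ω = 2π·876/60 = 91.73 rad/s, so T = P/ω = 0.654×10³ / 91.73 = 7.129 N·m.
J = πd⁴/32 = π(0.0171)⁴/32 = 8.394×10^-9 m⁴.
τ_max = T·r/J = 7.129 × 0.00855 / 8.394×10^-9 = 7.262×10^6 Pa.

7.26 MPa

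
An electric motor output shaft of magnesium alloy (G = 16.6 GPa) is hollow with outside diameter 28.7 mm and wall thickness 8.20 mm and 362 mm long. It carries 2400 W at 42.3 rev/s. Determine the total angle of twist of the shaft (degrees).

ω = 2π·42.3 = 265.8 rad/s, so T = P/ω = 2400 / 265.8 = 9.030 N·m.
J = π(d_o⁴ − d_i⁴)/32 = π(0.0287⁴ − 0.0123⁴)/32 = 6.436×10^-8 m⁴.
θ = T·L/(G·J) = 9.030 × 0.362 / (16.6×10⁹ × 6.436×10^-8) = 3.060×10^-3 rad.

0.175°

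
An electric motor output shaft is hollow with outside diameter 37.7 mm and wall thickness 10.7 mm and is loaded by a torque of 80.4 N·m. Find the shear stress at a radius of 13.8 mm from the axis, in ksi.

J = π(d_o⁴ − d_i⁴)/32 = π(0.0377⁴ − 0.0163⁴)/32 = 1.914×10^-7 m⁴.
Shear stress varies linearly with radius: τ = T·r/J = 80.40 × 0.0138 / 1.914×10^-7 = 5.797×10^6 Pa.

0.841 ksi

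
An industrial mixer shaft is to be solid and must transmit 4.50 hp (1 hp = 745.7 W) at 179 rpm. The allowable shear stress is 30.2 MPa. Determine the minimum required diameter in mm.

ω = 2π·179/60 = 18.74 rad/s, so T = P/ω = 4.50×745.7 / 18.74 = 179.0 N·m.
For a solid shaft τ_max = 16T/(πd³), so d = (16T/(π τ_allow))^(1/3) = (16·179.0/(π·3.02×10^7))^(1/3) = 0.03114 m.

31.1 mm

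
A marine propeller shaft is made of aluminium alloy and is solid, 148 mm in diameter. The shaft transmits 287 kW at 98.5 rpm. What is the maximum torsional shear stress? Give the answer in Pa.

ω = 2π·98.5/60 = 10.31 rad/s, so T = P/ω = 287×10³ / 10.31 = 27820 N·m.
J = πd⁴/32 = π(0.148)⁴/32 = 4.710×10^-5 m⁴.
τ_max = T·r/J = 27820 × 0.0740 / 4.710×10^-5 = 4.371×10^7 Pa.

4.37e7 Pa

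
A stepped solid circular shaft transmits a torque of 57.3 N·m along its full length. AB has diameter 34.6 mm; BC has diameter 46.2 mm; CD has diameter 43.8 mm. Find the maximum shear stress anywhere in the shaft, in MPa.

7.05 MPa

Under the same torque, τ_max = 16T/(πd³) is largest where d is smallest — segment AB (d = 34.6 mm).
τ_max = 16·57.30/(π·(0.0346)³) = 7.045×10^6 Pa.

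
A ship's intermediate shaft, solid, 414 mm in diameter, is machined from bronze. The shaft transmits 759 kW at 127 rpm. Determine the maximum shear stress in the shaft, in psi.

594 psi

ω = 2π·127/60 = 13.30 rad/s, so T = P/ω = 759×10³ / 13.30 = 57070 N·m.
J = πd⁴/32 = π(0.414)⁴/32 = 2.884×10^-3 m⁴.
τ_max = T·r/J = 57070 × 0.207 / 2.884×10^-3 = 4.096×10^6 Pa.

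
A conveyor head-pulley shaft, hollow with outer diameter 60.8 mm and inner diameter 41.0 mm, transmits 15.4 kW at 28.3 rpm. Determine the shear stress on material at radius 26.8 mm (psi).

ω = 2π·28.3/60 = 2.964 rad/s, so T = P/ω = 15.4×10³ / 2.964 = 5196 N·m.
J = π(d_o⁴ − d_i⁴)/32 = π(0.0608⁴ − 0.0410⁴)/32 = 1.064×10^-6 m⁴.
Shear stress varies linearly with radius: τ = T·r/J = 5196 × 0.0268 / 1.064×10^-6 = 1.309×10^8 Pa.

19000 psi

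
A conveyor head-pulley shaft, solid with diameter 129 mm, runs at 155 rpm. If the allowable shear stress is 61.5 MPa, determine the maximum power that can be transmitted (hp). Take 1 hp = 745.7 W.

564 hp

J = πd⁴/32 = π(0.129)⁴/32 = 2.719×10^-5 m⁴.
T_max = τ_allow·J/r = 6.15×10^7 × 2.719×10^-5 / 0.0645 = 25920 N·m.
ω = 2π·155/60 = 16.23 rad/s, so P_max = T_max·ω = 4.208×10^5 W.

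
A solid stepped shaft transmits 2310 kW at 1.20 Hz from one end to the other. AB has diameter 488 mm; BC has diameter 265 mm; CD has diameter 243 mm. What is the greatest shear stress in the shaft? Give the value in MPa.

109 MPa

ω = 2π·1.20 = 7.540 rad/s, so T = P/ω = 2310×10³ / 7.540 = 306400 N·m.
Under the same torque, τ_max = 16T/(πd³) is largest where d is smallest — segment CD (d = 243 mm).
τ_max = 16·306400/(π·(0.243)³) = 1.087×10^8 Pa.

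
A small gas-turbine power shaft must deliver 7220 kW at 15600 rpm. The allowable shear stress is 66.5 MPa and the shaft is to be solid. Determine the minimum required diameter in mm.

69.7 mm

ω = 2π·15600/60 = 1634 rad/s, so T = P/ω = 7220×10³ / 1634 = 4420 N·m.
For a solid shaft τ_max = 16T/(πd³), so d = (16T/(π τ_allow))^(1/3) = (16·4420/(π·6.65×10^7))^(1/3) = 0.06969 m.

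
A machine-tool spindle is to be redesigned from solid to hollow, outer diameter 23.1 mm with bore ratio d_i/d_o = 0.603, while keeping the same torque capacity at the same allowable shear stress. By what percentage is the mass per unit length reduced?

30.1 %

Equal τ_max and T ⇒ the solid shaft needs d_s³ = d_o³(1−k⁴), so d_s = 23.1·(1−0.603⁴)^(1/3) = 22.03 mm.
Area ratio A_h/A_s = d_o²(1−k²)/d_s² = (1−k²)/(1−k⁴)^(2/3) = 0.6995.
Mass saving = 1 − 0.6995 = 30.1 %.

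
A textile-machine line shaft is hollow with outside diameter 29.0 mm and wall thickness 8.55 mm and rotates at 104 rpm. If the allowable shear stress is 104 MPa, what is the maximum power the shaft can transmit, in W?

5270 W

J = π(d_o⁴ − d_i⁴)/32 = π(0.0290⁴ − 0.0119⁴)/32 = 6.747×10^-8 m⁴.
T_max = τ_allow·J/r = 1.04×10^8 × 6.747×10^-8 / 0.0145 = 483.9 N·m.
ω = 2π·104/60 = 10.89 rad/s, so P_max = T_max·ω = 5270 W.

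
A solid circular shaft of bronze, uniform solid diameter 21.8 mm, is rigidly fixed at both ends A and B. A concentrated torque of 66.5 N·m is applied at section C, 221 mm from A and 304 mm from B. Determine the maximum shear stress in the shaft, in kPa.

18900 kPa

With uniform GJ and both ends fixed, compatibility θ_AC = θ_CB gives T_A·a = T_B·b, together with T_A + T_B = T₀.
T_A = T₀·b/(a+b) = 66.50·304/525.0 = 38.51 N·m; T_B = 27.99 N·m.
τ in each portion: τ_AC = 1.89×10^7 Pa, τ_CB = 1.38×10^7 Pa; maximum is in AC.
τ_max = T_AC·r/J = 38.51·0.0109/2.22×10^-8 = 1.893×10^7 Pa.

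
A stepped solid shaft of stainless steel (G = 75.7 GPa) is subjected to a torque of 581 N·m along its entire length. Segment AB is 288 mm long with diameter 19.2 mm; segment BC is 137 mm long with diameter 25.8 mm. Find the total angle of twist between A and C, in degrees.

J_AB = π(0.0192)⁴/32 = 1.33×10^-8 m⁴; J_BC = π(0.0258)⁴/32 = 4.35×10^-8 m⁴.
θ = (T/G)·Σ L_i/J_i = (581.0/75.7×10⁹)·(0.288/1.33×10^-8 + 0.137/4.35×10^-8) = 0.1899 rad.

10.9°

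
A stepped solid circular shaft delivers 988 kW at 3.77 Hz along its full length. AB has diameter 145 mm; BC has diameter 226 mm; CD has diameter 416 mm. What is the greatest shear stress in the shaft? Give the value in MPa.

69.7 MPa

ω = 2π·3.77 = 23.69 rad/s, so T = P/ω = 988×10³ / 23.69 = 41710 N·m.
Under the same torque, τ_max = 16T/(πd³) is largest where d is smallest — segment AB (d = 145 mm).
τ_max = 16·41710/(π·(0.145)³) = 6.968×10^7 Pa.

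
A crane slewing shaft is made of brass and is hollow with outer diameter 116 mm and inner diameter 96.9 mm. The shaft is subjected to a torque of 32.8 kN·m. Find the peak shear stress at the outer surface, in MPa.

209 MPa

J = π(d_o⁴ − d_i⁴)/32 = π(0.116⁴ − 0.0969⁴)/32 = 9.120×10^-6 m⁴.
τ_max = T·r/J = 32800 × 0.0580 / 9.120×10^-6 = 2.086×10^8 Pa.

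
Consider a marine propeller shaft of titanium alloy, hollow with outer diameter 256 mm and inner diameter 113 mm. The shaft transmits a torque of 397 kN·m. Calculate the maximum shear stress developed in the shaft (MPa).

J = π(d_o⁴ − d_i⁴)/32 = π(0.256⁴ − 0.113⁴)/32 = 4.057×10^-4 m⁴.
τ_max = T·r/J = 397000 × 0.128 / 4.057×10^-4 = 1.253×10^8 Pa.

125 MPa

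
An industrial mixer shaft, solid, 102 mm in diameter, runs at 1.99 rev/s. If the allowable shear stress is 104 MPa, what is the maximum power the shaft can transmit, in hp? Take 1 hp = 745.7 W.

363 hp

J = πd⁴/32 = π(0.102)⁴/32 = 1.063×10^-5 m⁴.
T_max = τ_allow·J/r = 1.04×10^8 × 1.063×10^-5 / 0.0510 = 21670 N·m.
ω = 2π·1.99 = 12.50 rad/s, so P_max = T_max·ω = 2.710×10^5 W.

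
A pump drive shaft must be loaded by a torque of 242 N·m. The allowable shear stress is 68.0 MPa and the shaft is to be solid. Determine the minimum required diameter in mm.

26.3 mm

For a solid shaft τ_max = 16T/(πd³), so d = (16T/(π τ_allow))^(1/3) = (16·242.0/(π·6.80×10^7))^(1/3) = 0.02627 m.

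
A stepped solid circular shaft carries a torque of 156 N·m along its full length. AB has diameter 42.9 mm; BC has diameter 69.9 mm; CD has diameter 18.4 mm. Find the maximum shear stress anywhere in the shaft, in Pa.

1.28e8 Pa

Under the same torque, τ_max = 16T/(πd³) is largest where d is smallest — segment CD (d = 18.4 mm).
τ_max = 16·156.0/(π·(0.0184)³) = 1.275×10^8 Pa.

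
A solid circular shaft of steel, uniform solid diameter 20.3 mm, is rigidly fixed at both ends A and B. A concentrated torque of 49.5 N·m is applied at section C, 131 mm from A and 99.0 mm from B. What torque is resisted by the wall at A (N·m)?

With uniform GJ and both ends fixed, compatibility θ_AC = θ_CB gives T_A·a = T_B·b, together with T_A + T_B = T₀.
T_A = T₀·b/(a+b) = 49.50·99.0/230.0 = 21.31 N·m; T_B = 28.19 N·m.

21.3 N·m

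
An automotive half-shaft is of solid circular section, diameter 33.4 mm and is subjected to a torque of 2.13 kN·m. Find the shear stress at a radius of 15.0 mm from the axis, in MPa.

J = πd⁴/32 = π(0.0334)⁴/32 = 1.222×10^-7 m⁴.
Shear stress varies linearly with radius: τ = T·r/J = 2130 × 0.0150 / 1.222×10^-7 = 2.615×10^8 Pa.

262 MPa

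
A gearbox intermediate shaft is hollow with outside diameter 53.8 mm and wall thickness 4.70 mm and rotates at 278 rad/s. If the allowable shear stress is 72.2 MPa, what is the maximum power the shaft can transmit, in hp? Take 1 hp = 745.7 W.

J = π(d_o⁴ − d_i⁴)/32 = π(0.0538⁴ − 0.0444⁴)/32 = 4.410×10^-7 m⁴.
T_max = τ_allow·J/r = 7.22×10^7 × 4.410×10^-7 / 0.0269 = 1184 N·m.
ω = 278 rad/s, so P_max = T_max·ω = 3.290×10^5 W.

441 hp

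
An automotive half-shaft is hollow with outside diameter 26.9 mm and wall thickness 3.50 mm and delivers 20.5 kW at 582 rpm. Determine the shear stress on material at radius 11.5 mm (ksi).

ω = 2π·582/60 = 60.95 rad/s, so T = P/ω = 20.5×10³ / 60.95 = 336.4 N·m.
J = π(d_o⁴ − d_i⁴)/32 = π(0.0269⁴ − 0.0199⁴)/32 = 3.601×10^-8 m⁴.
Shear stress varies linearly with radius: τ = T·r/J = 336.4 × 0.0115 / 3.601×10^-8 = 1.074×10^8 Pa.

15.6 ksi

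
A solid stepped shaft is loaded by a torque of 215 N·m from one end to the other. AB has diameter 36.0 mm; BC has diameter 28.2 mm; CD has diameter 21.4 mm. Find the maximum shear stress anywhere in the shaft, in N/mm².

Under the same torque, τ_max = 16T/(πd³) is largest where d is smallest — segment CD (d = 21.4 mm).
τ_max = 16·215.0/(π·(0.0214)³) = 1.117×10^8 Pa.

112 N/mm²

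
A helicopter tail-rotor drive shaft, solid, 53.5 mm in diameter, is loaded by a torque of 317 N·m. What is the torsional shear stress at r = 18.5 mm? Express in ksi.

J = πd⁴/32 = π(0.0535)⁴/32 = 8.043×10^-7 m⁴.
Shear stress varies linearly with radius: τ = T·r/J = 317.0 × 0.0185 / 8.043×10^-7 = 7.291×10^6 Pa.

1.06 ksi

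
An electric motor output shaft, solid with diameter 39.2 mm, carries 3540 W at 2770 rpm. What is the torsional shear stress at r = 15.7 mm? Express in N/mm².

ω = 2π·2770/60 = 290.1 rad/s, so T = P/ω = 3540 / 290.1 = 12.20 N·m.
J = πd⁴/32 = π(0.0392)⁴/32 = 2.318×10^-7 m⁴.
Shear stress varies linearly with radius: τ = T·r/J = 12.20 × 0.0157 / 2.318×10^-7 = 8.265×10^5 Pa.

0.827 N/mm²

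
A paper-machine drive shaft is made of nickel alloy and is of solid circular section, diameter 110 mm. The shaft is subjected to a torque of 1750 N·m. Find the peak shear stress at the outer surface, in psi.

971 psi

J = πd⁴/32 = π(0.110)⁴/32 = 1.437×10^-5 m⁴.
τ_max = T·r/J = 1750 × 0.0550 / 1.437×10^-5 = 6.696×10^6 Pa.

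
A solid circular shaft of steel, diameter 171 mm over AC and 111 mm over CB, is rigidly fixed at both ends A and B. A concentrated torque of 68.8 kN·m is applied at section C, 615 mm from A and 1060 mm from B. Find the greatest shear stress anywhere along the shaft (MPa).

63.5 MPa

Compatibility: T_A·a/J_AC = T_B·b/J_CB with T_A + T_B = T₀.
J_AC = 8.39×10^-5 m⁴, J_CB = 1.49×10^-5 m⁴, so T_A = T₀·(J_AC/a)/((J_AC/a)+(J_CB/b)) = 62370 N·m, T_B = 6425 N·m.
τ in each portion: τ_AC = 6.35×10^7 Pa, τ_CB = 2.39×10^7 Pa; maximum is in AC.
τ_max = T_AC·r/J = 62370·0.0855/8.39×10^-5 = 6.353×10^7 Pa.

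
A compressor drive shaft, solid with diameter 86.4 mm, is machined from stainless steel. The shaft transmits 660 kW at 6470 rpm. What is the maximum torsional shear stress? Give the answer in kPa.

7690 kPa

ω = 2π·6470/60 = 677.5 rad/s, so T = P/ω = 660×10³ / 677.5 = 974.1 N·m.
J = πd⁴/32 = π(0.0864)⁴/32 = 5.471×10^-6 m⁴.
τ_max = T·r/J = 974.1 × 0.0432 / 5.471×10^-6 = 7.692×10^6 Pa.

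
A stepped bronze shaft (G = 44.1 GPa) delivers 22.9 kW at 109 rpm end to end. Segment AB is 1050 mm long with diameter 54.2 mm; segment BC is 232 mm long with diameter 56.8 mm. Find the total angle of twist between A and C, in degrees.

3.82°

ω = 2π·109/60 = 11.41 rad/s, so T = P/ω = 22.9×10³ / 11.41 = 2006 N·m.
J_AB = π(0.0542)⁴/32 = 8.47×10^-7 m⁴; J_BC = π(0.0568)⁴/32 = 1.02×10^-6 m⁴.
θ = (T/G)·Σ L_i/J_i = (2006/44.1×10⁹)·(1.05/8.47×10^-7 + 0.232/1.02×10^-6) = 0.06671 rad.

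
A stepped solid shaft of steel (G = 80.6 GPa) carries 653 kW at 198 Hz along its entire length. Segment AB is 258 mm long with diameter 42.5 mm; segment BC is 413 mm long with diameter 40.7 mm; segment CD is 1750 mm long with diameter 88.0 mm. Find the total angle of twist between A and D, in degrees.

ω = 2π·198 = 1244 rad/s, so T = P/ω = 653×10³ / 1244 = 524.9 N·m.
J_AB = π(0.0425)⁴/32 = 3.20×10^-7 m⁴; J_BC = π(0.0407)⁴/32 = 2.69×10^-7 m⁴; J_CD = π(0.0880)⁴/32 = 5.89×10^-6 m⁴.
θ = (T/G)·Σ L_i/J_i = (524.9/80.6×10⁹)·(0.258/3.20×10^-7 + 0.413/2.69×10^-7 + 1.75/5.89×10^-6) = 0.01717 rad.

0.984°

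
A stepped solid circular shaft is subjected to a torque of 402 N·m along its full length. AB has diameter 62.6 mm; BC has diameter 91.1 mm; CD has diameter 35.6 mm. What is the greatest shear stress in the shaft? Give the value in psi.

6580 psi

Under the same torque, τ_max = 16T/(πd³) is largest where d is smallest — segment CD (d = 35.6 mm).
τ_max = 16·402.0/(π·(0.0356)³) = 4.538×10^7 Pa.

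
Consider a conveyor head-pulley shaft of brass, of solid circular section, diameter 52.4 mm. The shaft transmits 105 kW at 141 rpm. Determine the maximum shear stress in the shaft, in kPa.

ω = 2π·141/60 = 14.77 rad/s, so T = P/ω = 105×10³ / 14.77 = 7111 N·m.
J = πd⁴/32 = π(0.0524)⁴/32 = 7.402×10^-7 m⁴.
τ_max = T·r/J = 7111 × 0.0262 / 7.402×10^-7 = 2.517×10^8 Pa.

252000 kPa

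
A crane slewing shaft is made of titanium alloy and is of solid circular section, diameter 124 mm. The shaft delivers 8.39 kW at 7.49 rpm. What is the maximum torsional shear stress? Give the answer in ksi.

4.14 ksi

ω = 2π·7.49/60 = 0.7844 rad/s, so T = P/ω = 8.39×10³ / 0.7844 = 10700 N·m.
J = πd⁴/32 = π(0.124)⁴/32 = 2.321×10^-5 m⁴.
τ_max = T·r/J = 10700 × 0.0620 / 2.321×10^-5 = 2.857×10^7 Pa.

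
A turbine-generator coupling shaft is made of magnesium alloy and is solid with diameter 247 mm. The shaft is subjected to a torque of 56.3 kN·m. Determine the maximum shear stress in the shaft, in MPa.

19.0 MPa

J = πd⁴/32 = π(0.247)⁴/32 = 3.654×10^-4 m⁴.
τ_max = T·r/J = 56300 × 0.123 / 3.654×10^-4 = 1.903×10^7 Pa.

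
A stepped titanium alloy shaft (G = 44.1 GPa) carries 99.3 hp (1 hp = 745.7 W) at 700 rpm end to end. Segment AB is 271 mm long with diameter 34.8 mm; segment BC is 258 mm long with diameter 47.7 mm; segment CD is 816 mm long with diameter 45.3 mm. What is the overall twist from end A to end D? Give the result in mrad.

ω = 2π·700/60 = 73.30 rad/s, so T = P/ω = 99.3×745.7 / 73.30 = 1010 N·m.
J_AB = π(0.0348)⁴/32 = 1.44×10^-7 m⁴; J_BC = π(0.0477)⁴/32 = 5.08×10^-7 m⁴; J_CD = π(0.0453)⁴/32 = 4.13×10^-7 m⁴.
θ = (T/G)·Σ L_i/J_i = (1010/44.1×10⁹)·(0.271/1.44×10^-7 + 0.258/5.08×10^-7 + 0.816/4.13×10^-7) = 0.09995 rad.

100 mrad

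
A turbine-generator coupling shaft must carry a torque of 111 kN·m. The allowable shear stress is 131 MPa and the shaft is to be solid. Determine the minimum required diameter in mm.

For a solid shaft τ_max = 16T/(πd³), so d = (16T/(π τ_allow))^(1/3) = (16·111000/(π·1.31×10^8))^(1/3) = 0.1628 m.

163 mm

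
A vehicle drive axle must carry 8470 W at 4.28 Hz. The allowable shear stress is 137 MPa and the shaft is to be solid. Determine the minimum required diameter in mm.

22.7 mm

ω = 2π·4.28 = 26.89 rad/s, so T = P/ω = 8470 / 26.89 = 315.0 N·m.
For a solid shaft τ_max = 16T/(πd³), so d = (16T/(π τ_allow))^(1/3) = (16·315.0/(π·1.37×10^8))^(1/3) = 0.02271 m.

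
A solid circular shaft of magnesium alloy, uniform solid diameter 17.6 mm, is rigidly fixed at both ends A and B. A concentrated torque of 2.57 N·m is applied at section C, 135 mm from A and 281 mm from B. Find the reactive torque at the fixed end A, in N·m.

With uniform GJ and both ends fixed, compatibility θ_AC = θ_CB gives T_A·a = T_B·b, together with T_A + T_B = T₀.
T_A = T₀·b/(a+b) = 2.570·281/416.0 = 1.736 N·m; T_B = 0.8340 N·m.

1.74 N·m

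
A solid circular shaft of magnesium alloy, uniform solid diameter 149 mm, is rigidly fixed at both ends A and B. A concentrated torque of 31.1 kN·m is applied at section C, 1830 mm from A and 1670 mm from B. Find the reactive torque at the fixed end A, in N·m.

14800 N·m

With uniform GJ and both ends fixed, compatibility θ_AC = θ_CB gives T_A·a = T_B·b, together with T_A + T_B = T₀.
T_A = T₀·b/(a+b) = 31100·1670/3500 = 14840 N·m; T_B = 16260 N·m.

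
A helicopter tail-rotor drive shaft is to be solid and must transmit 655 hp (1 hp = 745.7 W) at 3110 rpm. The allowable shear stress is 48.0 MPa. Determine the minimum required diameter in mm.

ω = 2π·3110/60 = 325.7 rad/s, so T = P/ω = 655×745.7 / 325.7 = 1500 N·m.
For a solid shaft τ_max = 16T/(πd³), so d = (16T/(π τ_allow))^(1/3) = (16·1500/(π·4.80×10^7))^(1/3) = 0.05419 m.

54.2 mm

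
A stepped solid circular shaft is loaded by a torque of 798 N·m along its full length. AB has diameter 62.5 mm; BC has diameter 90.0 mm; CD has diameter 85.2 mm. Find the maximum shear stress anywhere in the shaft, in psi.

2410 psi

Under the same torque, τ_max = 16T/(πd³) is largest where d is smallest — segment AB (d = 62.5 mm).
τ_max = 16·798.0/(π·(0.0625)³) = 1.665×10^7 Pa.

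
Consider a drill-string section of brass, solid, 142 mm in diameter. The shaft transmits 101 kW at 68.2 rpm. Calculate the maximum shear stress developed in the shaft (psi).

3650 psi

ω = 2π·68.2/60 = 7.142 rad/s, so T = P/ω = 101×10³ / 7.142 = 14140 N·m.
J = πd⁴/32 = π(0.142)⁴/32 = 3.992×10^-5 m⁴.
τ_max = T·r/J = 14140 × 0.0710 / 3.992×10^-5 = 2.515×10^7 Pa.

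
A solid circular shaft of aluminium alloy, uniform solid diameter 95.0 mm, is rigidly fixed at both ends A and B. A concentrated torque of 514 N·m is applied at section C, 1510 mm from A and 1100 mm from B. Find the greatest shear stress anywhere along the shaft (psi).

256 psi

With uniform GJ and both ends fixed, compatibility θ_AC = θ_CB gives T_A·a = T_B·b, together with T_A + T_B = T₀.
T_A = T₀·b/(a+b) = 514.0·1100/2610 = 216.6 N·m; T_B = 297.4 N·m.
τ in each portion: τ_AC = 1.29×10^6 Pa, τ_CB = 1.77×10^6 Pa; maximum is in CB.
τ_max = T_CB·r/J = 297.4·0.0475/8.00×10^-6 = 1.766×10^6 Pa.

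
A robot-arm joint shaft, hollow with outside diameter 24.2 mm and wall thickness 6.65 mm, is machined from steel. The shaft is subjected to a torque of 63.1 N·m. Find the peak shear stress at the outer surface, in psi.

3430 psi

J = π(d_o⁴ − d_i⁴)/32 = π(0.0242⁴ − 0.0109⁴)/32 = 3.229×10^-8 m⁴.
τ_max = T·r/J = 63.10 × 0.0121 / 3.229×10^-8 = 2.365×10^7 Pa.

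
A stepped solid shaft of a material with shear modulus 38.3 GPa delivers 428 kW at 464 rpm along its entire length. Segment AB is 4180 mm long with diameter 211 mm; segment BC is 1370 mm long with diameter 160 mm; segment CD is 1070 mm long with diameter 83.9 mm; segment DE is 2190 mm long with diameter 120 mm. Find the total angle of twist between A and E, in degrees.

4.88°

ω = 2π·464/60 = 48.59 rad/s, so T = P/ω = 428×10³ / 48.59 = 8808 N·m.
J_AB = π(0.211)⁴/32 = 1.95×10^-4 m⁴; J_BC = π(0.160)⁴/32 = 6.43×10^-5 m⁴; J_CD = π(0.0839)⁴/32 = 4.86×10^-6 m⁴; J_DE = π(0.120)⁴/32 = 2.04×10^-5 m⁴.
θ = (T/G)·Σ L_i/J_i = (8808/38.3×10⁹)·(4.18/1.95×10^-4 + 1.37/6.43×10^-5 + 1.07/4.86×10^-6 + 2.19/2.04×10^-5) = 0.08516 rad.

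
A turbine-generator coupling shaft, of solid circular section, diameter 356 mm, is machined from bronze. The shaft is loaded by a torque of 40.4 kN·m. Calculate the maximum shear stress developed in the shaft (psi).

661 psi

J = πd⁴/32 = π(0.356)⁴/32 = 1.577×10^-3 m⁴.
τ_max = T·r/J = 40400 × 0.178 / 1.577×10^-3 = 4.560×10^6 Pa.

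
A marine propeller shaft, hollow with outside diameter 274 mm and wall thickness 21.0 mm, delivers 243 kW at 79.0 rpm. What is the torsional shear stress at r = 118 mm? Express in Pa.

1.29e7 Pa

ω = 2π·79.0/60 = 8.273 rad/s, so T = P/ω = 243×10³ / 8.273 = 29370 N·m.
J = π(d_o⁴ − d_i⁴)/32 = π(0.274⁴ − 0.232⁴)/32 = 2.689×10^-4 m⁴.
Shear stress varies linearly with radius: τ = T·r/J = 29370 × 0.118 / 2.689×10^-4 = 1.289×10^7 Pa.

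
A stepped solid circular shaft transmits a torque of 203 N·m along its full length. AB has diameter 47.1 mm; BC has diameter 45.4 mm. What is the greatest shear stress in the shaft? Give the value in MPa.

11.0 MPa

Under the same torque, τ_max = 16T/(πd³) is largest where d is smallest — segment BC (d = 45.4 mm).
τ_max = 16·203.0/(π·(0.0454)³) = 1.105×10^7 Pa.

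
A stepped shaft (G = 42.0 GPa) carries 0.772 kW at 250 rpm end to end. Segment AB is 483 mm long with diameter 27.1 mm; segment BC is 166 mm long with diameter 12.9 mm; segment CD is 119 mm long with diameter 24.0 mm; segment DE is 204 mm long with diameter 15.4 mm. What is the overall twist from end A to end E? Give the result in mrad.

77.8 mrad

ω = 2π·250/60 = 26.18 rad/s, so T = P/ω = 0.772×10³ / 26.18 = 29.49 N·m.
J_AB = π(0.0271)⁴/32 = 5.30×10^-8 m⁴; J_BC = π(0.0129)⁴/32 = 2.72×10^-9 m⁴; J_CD = π(0.0240)⁴/32 = 3.26×10^-8 m⁴; J_DE = π(0.0154)⁴/32 = 5.52×10^-9 m⁴.
θ = (T/G)·Σ L_i/J_i = (29.49/42.0×10⁹)·(0.483/5.30×10^-8 + 0.166/2.72×10^-9 + 0.119/3.26×10^-8 + 0.204/5.52×10^-9) = 0.07778 rad.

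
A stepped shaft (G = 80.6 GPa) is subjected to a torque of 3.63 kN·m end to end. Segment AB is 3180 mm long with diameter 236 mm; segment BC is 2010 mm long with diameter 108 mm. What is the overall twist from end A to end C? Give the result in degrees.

0.415°

J_AB = π(0.236)⁴/32 = 3.05×10^-4 m⁴; J_BC = π(0.108)⁴/32 = 1.34×10^-5 m⁴.
θ = (T/G)·Σ L_i/J_i = (3630/80.6×10⁹)·(3.18/3.05×10^-4 + 2.01/1.34×10^-5) = 7.248×10^-3 rad.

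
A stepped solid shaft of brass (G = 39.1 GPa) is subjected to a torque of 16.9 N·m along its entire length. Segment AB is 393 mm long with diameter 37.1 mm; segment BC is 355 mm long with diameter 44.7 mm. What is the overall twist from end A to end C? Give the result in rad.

J_AB = π(0.0371)⁴/32 = 1.86×10^-7 m⁴; J_BC = π(0.0447)⁴/32 = 3.92×10^-7 m⁴.
θ = (T/G)·Σ L_i/J_i = (16.90/39.1×10⁹)·(0.393/1.86×10^-7 + 0.355/3.92×10^-7) = 1.305×10^-3 rad.

0.00130 rad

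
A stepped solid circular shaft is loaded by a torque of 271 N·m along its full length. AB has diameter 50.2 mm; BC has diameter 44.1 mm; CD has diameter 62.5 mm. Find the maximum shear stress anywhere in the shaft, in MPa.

16.1 MPa

Under the same torque, τ_max = 16T/(πd³) is largest where d is smallest — segment BC (d = 44.1 mm).
τ_max = 16·271.0/(π·(0.0441)³) = 1.609×10^7 Pa.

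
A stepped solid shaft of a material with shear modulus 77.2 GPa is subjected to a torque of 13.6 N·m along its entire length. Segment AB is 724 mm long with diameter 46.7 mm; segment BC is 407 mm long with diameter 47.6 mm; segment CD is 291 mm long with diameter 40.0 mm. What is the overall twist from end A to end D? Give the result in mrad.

0.619 mrad

J_AB = π(0.0467)⁴/32 = 4.67×10^-7 m⁴; J_BC = π(0.0476)⁴/32 = 5.04×10^-7 m⁴; J_CD = π(0.0400)⁴/32 = 2.51×10^-7 m⁴.
θ = (T/G)·Σ L_i/J_i = (13.60/77.2×10⁹)·(0.724/4.67×10^-7 + 0.407/5.04×10^-7 + 0.291/2.51×10^-7) = 6.194×10^-4 rad.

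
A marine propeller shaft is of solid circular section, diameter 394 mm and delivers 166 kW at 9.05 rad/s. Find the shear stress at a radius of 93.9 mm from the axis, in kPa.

ω = 9.05 rad/s, so T = P/ω = 166×10³ / 9.050 = 18340 N·m.
J = πd⁴/32 = π(0.394)⁴/32 = 2.366×10^-3 m⁴.
Shear stress varies linearly with radius: τ = T·r/J = 18340 × 0.0939 / 2.366×10^-3 = 7.280×10^5 Pa.

728 kPa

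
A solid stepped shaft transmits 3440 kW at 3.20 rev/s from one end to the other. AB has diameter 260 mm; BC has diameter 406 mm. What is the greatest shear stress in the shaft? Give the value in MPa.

49.6 MPa

ω = 2π·3.20 = 20.11 rad/s, so T = P/ω = 3440×10³ / 20.11 = 171100 N·m.
Under the same torque, τ_max = 16T/(πd³) is largest where d is smallest — segment AB (d = 260 mm).
τ_max = 16·171100/(π·(0.260)³) = 4.958×10^7 Pa.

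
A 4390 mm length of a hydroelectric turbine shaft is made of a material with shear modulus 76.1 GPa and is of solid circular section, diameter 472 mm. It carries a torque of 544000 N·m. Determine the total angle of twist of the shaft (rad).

0.00644 rad

J = πd⁴/32 = π(0.472)⁴/32 = 4.873×10^-3 m⁴.
θ = T·L/(G·J) = 544000 × 4.39 / (76.1×10⁹ × 4.873×10^-3) = 6.440×10^-3 rad.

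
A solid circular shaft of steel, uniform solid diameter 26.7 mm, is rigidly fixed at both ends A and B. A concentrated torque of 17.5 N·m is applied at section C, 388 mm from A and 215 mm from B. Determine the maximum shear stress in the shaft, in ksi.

With uniform GJ and both ends fixed, compatibility θ_AC = θ_CB gives T_A·a = T_B·b, together with T_A + T_B = T₀.
T_A = T₀·b/(a+b) = 17.50·215/603.0 = 6.240 N·m; T_B = 11.26 N·m.
τ in each portion: τ_AC = 1.67×10^6 Pa, τ_CB = 3.01×10^6 Pa; maximum is in CB.
τ_max = T_CB·r/J = 11.26·0.0133/4.99×10^-8 = 3.013×10^6 Pa.

0.437 ksi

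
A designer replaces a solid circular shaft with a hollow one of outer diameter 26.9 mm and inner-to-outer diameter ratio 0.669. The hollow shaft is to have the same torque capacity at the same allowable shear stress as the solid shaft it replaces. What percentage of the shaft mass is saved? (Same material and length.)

35.9 %

Equal τ_max and T ⇒ the solid shaft needs d_s³ = d_o³(1−k⁴), so d_s = 26.9·(1−0.669⁴)^(1/3) = 24.97 mm.
Area ratio A_h/A_s = d_o²(1−k²)/d_s² = (1−k²)/(1−k⁴)^(2/3) = 0.6412.
Mass saving = 1 − 0.6412 = 35.9 %.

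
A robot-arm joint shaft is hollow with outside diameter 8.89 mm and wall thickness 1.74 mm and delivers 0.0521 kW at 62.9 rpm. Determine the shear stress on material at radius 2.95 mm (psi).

ω = 2π·62.9/60 = 6.587 rad/s, so T = P/ω = 0.0521×10³ / 6.587 = 7.910 N·m.
J = π(d_o⁴ − d_i⁴)/32 = π(0.00889⁴ − 0.00541⁴)/32 = 5.291×10^-10 m⁴.
Shear stress varies linearly with radius: τ = T·r/J = 7.910 × 0.00295 / 5.291×10^-10 = 4.410×10^7 Pa.

6400 psi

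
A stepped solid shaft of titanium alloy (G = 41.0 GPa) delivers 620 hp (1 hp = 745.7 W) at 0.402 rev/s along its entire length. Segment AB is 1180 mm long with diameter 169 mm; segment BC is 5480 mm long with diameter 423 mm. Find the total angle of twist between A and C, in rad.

0.0736 rad

ω = 2π·0.402 = 2.526 rad/s, so T = P/ω = 620×745.7 / 2.526 = 183000 N·m.
J_AB = π(0.169)⁴/32 = 8.01×10^-5 m⁴; J_BC = π(0.423)⁴/32 = 3.14×10^-3 m⁴.
θ = (T/G)·Σ L_i/J_i = (183000/41.0×10⁹)·(1.18/8.01×10^-5 + 5.48/3.14×10^-3) = 0.07356 rad.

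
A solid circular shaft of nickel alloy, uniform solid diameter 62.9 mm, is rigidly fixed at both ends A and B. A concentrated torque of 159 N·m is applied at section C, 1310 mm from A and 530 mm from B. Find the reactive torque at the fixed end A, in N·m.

45.8 N·m

With uniform GJ and both ends fixed, compatibility θ_AC = θ_CB gives T_A·a = T_B·b, together with T_A + T_B = T₀.
T_A = T₀·b/(a+b) = 159.0·530/1840 = 45.80 N·m; T_B = 113.2 N·m.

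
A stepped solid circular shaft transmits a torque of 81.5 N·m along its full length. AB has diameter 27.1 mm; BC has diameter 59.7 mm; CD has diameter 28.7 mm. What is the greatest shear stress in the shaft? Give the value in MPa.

Under the same torque, τ_max = 16T/(πd³) is largest where d is smallest — segment AB (d = 27.1 mm).
τ_max = 16·81.50/(π·(0.0271)³) = 2.086×10^7 Pa.

20.9 MPa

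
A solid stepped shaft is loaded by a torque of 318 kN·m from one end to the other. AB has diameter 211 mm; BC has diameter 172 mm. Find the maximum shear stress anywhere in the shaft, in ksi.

Under the same torque, τ_max = 16T/(πd³) is largest where d is smallest — segment BC (d = 172 mm).
τ_max = 16·318000/(π·(0.172)³) = 3.183×10^8 Pa.

46.2 ksi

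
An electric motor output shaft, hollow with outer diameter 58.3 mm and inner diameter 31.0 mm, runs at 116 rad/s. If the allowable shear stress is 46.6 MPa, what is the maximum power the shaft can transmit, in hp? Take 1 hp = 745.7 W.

J = π(d_o⁴ − d_i⁴)/32 = π(0.0583⁴ − 0.0310⁴)/32 = 1.043×10^-6 m⁴.
T_max = τ_allow·J/r = 4.66×10^7 × 1.043×10^-6 / 0.0291 = 1668 N·m.
ω = 116 rad/s, so P_max = T_max·ω = 1.935×10^5 W.

259 hp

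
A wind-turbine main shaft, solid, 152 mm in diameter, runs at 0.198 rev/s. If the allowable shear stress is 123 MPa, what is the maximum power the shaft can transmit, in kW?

106 kW

J = πd⁴/32 = π(0.152)⁴/32 = 5.241×10^-5 m⁴.
T_max = τ_allow·J/r = 1.23×10^8 × 5.241×10^-5 / 0.0760 = 84810 N·m.
ω = 2π·0.198 = 1.244 rad/s, so P_max = T_max·ω = 1.055×10^5 W.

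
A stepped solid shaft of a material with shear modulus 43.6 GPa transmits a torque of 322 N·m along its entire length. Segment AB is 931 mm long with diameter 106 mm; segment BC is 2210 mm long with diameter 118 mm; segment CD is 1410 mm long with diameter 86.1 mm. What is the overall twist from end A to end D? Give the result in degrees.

0.192°

J_AB = π(0.106)⁴/32 = 1.24×10^-5 m⁴; J_BC = π(0.118)⁴/32 = 1.90×10^-5 m⁴; J_CD = π(0.0861)⁴/32 = 5.40×10^-6 m⁴.
θ = (T/G)·Σ L_i/J_i = (322.0/43.6×10⁹)·(0.931/1.24×10^-5 + 2.21/1.90×10^-5 + 1.41/5.40×10^-6) = 3.342×10^-3 rad.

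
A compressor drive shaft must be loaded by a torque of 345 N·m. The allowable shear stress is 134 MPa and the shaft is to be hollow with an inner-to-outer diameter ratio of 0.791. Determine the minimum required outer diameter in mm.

For a hollow shaft with d_i/d_o = 0.791: τ_max = 16T/(π d_o³ (1−k⁴)), so d_o = [16T/(π τ_allow (1−k⁴))]^(1/3) = [16·345.0/(π·1.34×10^8·0.6085)]^(1/3) = 0.02783 m.

27.8 mm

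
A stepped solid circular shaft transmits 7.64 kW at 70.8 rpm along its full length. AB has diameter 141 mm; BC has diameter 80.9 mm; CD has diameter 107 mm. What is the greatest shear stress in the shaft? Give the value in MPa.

ω = 2π·70.8/60 = 7.414 rad/s, so T = P/ω = 7.64×10³ / 7.414 = 1030 N·m.
Under the same torque, τ_max = 16T/(πd³) is largest where d is smallest — segment BC (d = 80.9 mm).
τ_max = 16·1030/(π·(0.0809)³) = 9.912×10^6 Pa.

9.91 MPa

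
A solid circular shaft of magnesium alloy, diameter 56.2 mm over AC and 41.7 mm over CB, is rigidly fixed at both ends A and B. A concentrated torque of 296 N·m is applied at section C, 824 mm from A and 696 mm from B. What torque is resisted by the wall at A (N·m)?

218 N·m

Compatibility: T_A·a/J_AC = T_B·b/J_CB with T_A + T_B = T₀.
J_AC = 9.79×10^-7 m⁴, J_CB = 2.97×10^-7 m⁴, so T_A = T₀·(J_AC/a)/((J_AC/a)+(J_CB/b)) = 217.8 N·m, T_B = 78.17 N·m.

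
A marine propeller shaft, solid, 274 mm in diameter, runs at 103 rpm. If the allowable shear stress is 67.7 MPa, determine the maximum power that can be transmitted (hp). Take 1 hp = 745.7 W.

3960 hp

J = πd⁴/32 = π(0.274)⁴/32 = 5.534×10^-4 m⁴.
T_max = τ_allow·J/r = 6.77×10^7 × 5.534×10^-4 / 0.137 = 273400 N·m.
ω = 2π·103/60 = 10.79 rad/s, so P_max = T_max·ω = 2.949×10^6 W.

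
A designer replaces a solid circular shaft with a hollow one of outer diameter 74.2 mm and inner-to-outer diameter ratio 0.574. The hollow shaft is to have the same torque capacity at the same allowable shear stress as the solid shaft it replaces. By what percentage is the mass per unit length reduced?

27.6 %

Equal τ_max and T ⇒ the solid shaft needs d_s³ = d_o³(1−k⁴), so d_s = 74.2·(1−0.574⁴)^(1/3) = 71.41 mm.
Area ratio A_h/A_s = d_o²(1−k²)/d_s² = (1−k²)/(1−k⁴)^(2/3) = 0.7239.
Mass saving = 1 − 0.7239 = 27.6 %.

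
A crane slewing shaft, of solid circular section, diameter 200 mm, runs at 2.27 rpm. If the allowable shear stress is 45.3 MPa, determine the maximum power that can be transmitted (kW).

J = πd⁴/32 = π(0.200)⁴/32 = 1.571×10^-4 m⁴.
T_max = τ_allow·J/r = 4.53×10^7 × 1.571×10^-4 / 0.100 = 71160 N·m.
ω = 2π·2.27/60 = 0.2377 rad/s, so P_max = T_max·ω = 1.692×10^4 W.

16.9 kW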